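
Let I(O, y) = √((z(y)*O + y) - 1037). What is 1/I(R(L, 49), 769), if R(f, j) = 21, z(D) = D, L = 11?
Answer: √15881/15881 ≈ 0.0079353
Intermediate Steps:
I(O, y) = √(-1037 + y + O*y) (I(O, y) = √((y*O + y) - 1037) = √((O*y + y) - 1037) = √((y + O*y) - 1037) = √(-1037 + y + O*y))
1/I(R(L, 49), 769) = 1/(√(-1037 + 769 + 21*769)) = 1/(√(-1037 + 769 + 16149)) = 1/(√15881) = √15881/15881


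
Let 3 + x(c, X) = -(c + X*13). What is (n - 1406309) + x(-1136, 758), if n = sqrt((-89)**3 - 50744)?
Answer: -1415030 + I*sqrt(755713) ≈ -1.415e+6 + 869.32*I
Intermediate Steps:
x(c, X) = -3 - c - 13*X (x(c, X) = -3 - (c + X*13) = -3 - (c + 13*X) = -3 + (-c - 13*X) = -3 - c - 13*X)
n = I*sqrt(755713) (n = sqrt(-704969 - 50744) = sqrt(-755713) = I*sqrt(755713) ≈ 869.32*I)
(n - 1406309) + x(-1136, 758) = (I*sqrt(755713) - 1406309) + (-3 - 1*(-1136) - 13*758) = (-1406309 + I*sqrt(755713)) + (-3 + 1136 - 9854) = (-1406309 + I*sqrt(755713)) - 8721 = -1415030 + I*sqrt(755713)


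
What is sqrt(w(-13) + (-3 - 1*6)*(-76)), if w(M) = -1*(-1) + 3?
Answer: 4*sqrt(43) ≈ 26.230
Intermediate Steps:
w(M) = 4 (w(M) = 1 + 3 = 4)
sqrt(w(-13) + (-3 - 1*6)*(-76)) = sqrt(4 + (-3 - 1*6)*(-76)) = sqrt(4 + (-3 - 6)*(-76)) = sqrt(4 - 9*(-76)) = sqrt(4 + 684) = sqrt(688) = 4*sqrt(43)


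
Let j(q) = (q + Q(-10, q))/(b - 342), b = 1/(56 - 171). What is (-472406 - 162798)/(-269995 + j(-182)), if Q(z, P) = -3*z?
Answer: 24983208524/10619155865 ≈ 2.3527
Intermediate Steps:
b = -1/115 (b = 1/(-115) = -1/115 ≈ -0.0086956)
j(q) = -3450/39331 - 115*q/39331 (j(q) = (q - 3*(-10))/(-1/115 - 342) = (q + 30)/(-39331/115) = (30 + q)*(-115/39331) = -3450/39331 - 115*q/39331)
(-472406 - 162798)/(-269995 + j(-182)) = (-472406 - 162798)/(-269995 + (-3450/39331 - 115/39331*(-182))) = -635204/(-269995 + (-3450/39331 + 20930/39331)) = -635204/(-269995 + 17480/39331) = -635204/(-10619155865/39331) = -635204*(-39331/10619155865) = 24983208524/10619155865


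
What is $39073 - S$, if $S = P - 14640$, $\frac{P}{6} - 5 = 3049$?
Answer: $35389$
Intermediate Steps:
$P = 18324$ ($P = 30 + 6 \cdot 3049 = 30 + 18294 = 18324$)
$S = 3684$ ($S = 18324 - 14640 = 3684$)
$39073 - S = 39073 - 3684 = 35389$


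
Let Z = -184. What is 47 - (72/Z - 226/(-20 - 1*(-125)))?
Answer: 119648/2415 ≈ 49.544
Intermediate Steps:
47 - (72/Z - 226/(-20 - 1*(-125))) = 47 - (72/(-184) - 226/(-20 - 1*(-125))) = 47 - (72*(-1/184) - 226/(-20 + 125)) = 47 - (-9/23 - 226/105) = 47 - 1*(-6143/2415) = 47 + 6143/2415 = 119648/2415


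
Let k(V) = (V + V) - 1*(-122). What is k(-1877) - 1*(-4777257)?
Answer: 4773625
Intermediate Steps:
k(V) = 122 + 2*V (k(V) = 2*V + 122 = 122 + 2*V)
k(-1877) - 1*(-4777257) = (122 + 2*(-1877)) - 1*(-4777257) = (122 - 3754) + 4777257 = -3632 + 4777257 = 4773625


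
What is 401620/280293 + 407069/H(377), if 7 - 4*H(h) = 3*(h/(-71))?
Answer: 8101163435747/114079251 ≈ 71014.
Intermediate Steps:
H(h) = 7/4 + 3*h/284 (H(h) = 7/4 - 3*h/(-71)/4 = 7/4 - 3*h*(-1/71)/4 = 7/4 - 3*(-h/71)/4 = 7/4 - (-3)*h/284 = 7/4 + 3*h/284)
401620/280293 + 407069/H(377) = 401620/280293 + 407069/(7/4 + (3/284)*377) = 401620*(1/280293) + 407069/(7/4 + 1131/284) = 401620/280293 + 407069/(407/71) = 401620/280293 + 407069*(71/407) = 401620/280293 + 28901899/407 = 8101163435747/114079251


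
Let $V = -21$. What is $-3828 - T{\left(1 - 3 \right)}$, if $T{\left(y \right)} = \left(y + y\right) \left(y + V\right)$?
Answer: $-3920$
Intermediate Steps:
$T{\left(y \right)} = 2 y \left(-21 + y\right)$ ($T{\left(y \right)} = \left(y + y\right) \left(y - 21\right) = 2 y \left(-21 + y\right)$)
$-3828 - T{\left(1 - 3 \right)} = -3828 - 2 \left(1 - 3\right) \left(-21 + \left(1 - 3\right)\right) = -3828 - 2 \left(-2\right) \left(-21 - 2\right) = -3828 - 2 \left(-2\right) \left(-23\right) = -3828 - 92 = -3920$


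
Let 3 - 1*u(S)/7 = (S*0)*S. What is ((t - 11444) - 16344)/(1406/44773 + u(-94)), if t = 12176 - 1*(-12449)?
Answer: -141616999/941639 ≈ -150.39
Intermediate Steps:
t = 24625 (t = 12176 + 12449 = 24625)
u(S) = 21 (u(S) = 21 - 7*S*0*S = 21 - 0*S = 21 - 7*0 = 21 + 0 = 21)
((t - 11444) - 16344)/(1406/44773 + u(-94)) = ((24625 - 11444) - 16344)/(1406/44773 + 21) = (13181 - 16344)/(1406*(1/44773) + 21) = -3163/(1406/44773 + 21) = -3163/941639/44773 = -3163*44773/941639 = -141616999/941639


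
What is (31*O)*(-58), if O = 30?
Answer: -53940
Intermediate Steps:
(31*O)*(-58) = (31*30)*(-58) = 930*(-58) = -53940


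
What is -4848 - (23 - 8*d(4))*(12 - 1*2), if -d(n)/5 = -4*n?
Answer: 1322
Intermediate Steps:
d(n) = 20*n (d(n) = -(-20)*n = 20*n)
-4848 - (23 - 8*d(4))*(12 - 1*2) = -4848 - (23 - 160*4)*(12 - 1*2) = -4848 - (23 - 8*80)*(12 - 2) = -4848 - (23 - 640)*10 = -4848 - (-617)*10 = -4848 - 1*(-6170) = -4848 + 6170 = 1322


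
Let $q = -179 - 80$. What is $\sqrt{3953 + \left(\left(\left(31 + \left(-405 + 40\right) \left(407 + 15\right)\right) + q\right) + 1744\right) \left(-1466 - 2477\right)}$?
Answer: $\sqrt{601366655} \approx 24523.0$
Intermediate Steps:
$q = -259$ ($q = -179 - 80 = -259$)
$\sqrt{3953 + \left(\left(\left(31 + \left(-405 + 40\right) \left(407 + 15\right)\right) + q\right) + 1744\right) \left(-1466 - 2477\right)} = \sqrt{3953 + \left(\left(\left(31 + \left(-405 + 40\right) \left(407 + 15\right)\right) - 259\right) + 1744\right) \left(-1466 - 2477\right)} = \sqrt{3953 + \left(\left(\left(31 - 154030\right) - 259\right) + 1744\right) \left(-3943\right)} = \sqrt{3953 + \left(\left(-153999 - 259\right) + 1744\right) \left(-3943\right)} = \sqrt{3953 + \left(-154258 + 1744\right) \left(-3943\right)} = \sqrt{3953 - -601362702} = \sqrt{3953 + 601362702} = \sqrt{601366655}$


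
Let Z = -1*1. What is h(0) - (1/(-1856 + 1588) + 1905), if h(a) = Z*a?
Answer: -510539/268 ≈ -1905.0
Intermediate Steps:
Z = -1
h(a) = -a
h(0) - (1/(-1856 + 1588) + 1905) = -1*0 - (1/(-1856 + 1588) + 1905) = 0 - (1/(-268) + 1905) = 0 - (-1/268 + 1905) = 0 - 1*510539/268 = 0 - 510539/268 = -510539/268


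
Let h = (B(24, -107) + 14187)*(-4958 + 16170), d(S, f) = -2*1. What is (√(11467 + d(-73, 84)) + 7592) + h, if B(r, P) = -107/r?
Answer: 954133495/6 + √11465 ≈ 1.5902e+8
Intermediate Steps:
d(S, f) = -2
h = 954087943/6 (h = (-107/24 + 14187)*(-4958 + 16170) = (-107*1/24 + 14187)*11212 = (-107/24 + 14187)*11212 = (340381/24)*11212 = 954087943/6 ≈ 1.5901e+8)
(√(11467 + d(-73, 84)) + 7592) + h = (√(11467 - 2) + 7592) + 954087943/6 = (√11465 + 7592) + 954087943/6 = (7592 + √11465) + 954087943/6 = 954133495/6 + √11465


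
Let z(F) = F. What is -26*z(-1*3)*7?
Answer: 546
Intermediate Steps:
-26*z(-1*3)*7 = -(-26)*3*7 = -26*(-3)*7 = 78*7 = 546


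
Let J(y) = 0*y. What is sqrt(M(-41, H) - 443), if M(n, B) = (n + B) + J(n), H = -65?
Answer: 3*I*sqrt(61) ≈ 23.431*I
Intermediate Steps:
J(y) = 0
M(n, B) = B + n (M(n, B) = (n + B) + 0 = (B + n) + 0 = B + n)
sqrt(M(-41, H) - 443) = sqrt((-65 - 41) - 443) = sqrt(-106 - 443) = sqrt(-549) = 3*I*sqrt(61)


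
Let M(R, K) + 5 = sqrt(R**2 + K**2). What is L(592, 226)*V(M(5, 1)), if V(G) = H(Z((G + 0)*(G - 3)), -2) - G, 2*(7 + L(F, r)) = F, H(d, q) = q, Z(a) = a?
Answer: 867 - 289*sqrt(26) ≈ -606.62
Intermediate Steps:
L(F, r) = -7 + F/2
M(R, K) = -5 + sqrt(K**2 + R**2) (M(R, K) = -5 + sqrt(R**2 + K**2) = -5 + sqrt(K**2 + R**2))
V(G) = -2 - G
L(592, 226)*V(M(5, 1)) = (-7 + (1/2)*592)*(-2 - (-5 + sqrt(1**2 + 5**2))) = (-7 + 296)*(-2 - (-5 + sqrt(1 + 25))) = 289*(-2 - (-5 + sqrt(26))) = 289*(-2 + (5 - sqrt(26))) = 289*(3 - sqrt(26)) = 867 - 289*sqrt(26)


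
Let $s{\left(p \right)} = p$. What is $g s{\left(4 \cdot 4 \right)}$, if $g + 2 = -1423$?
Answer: $-22800$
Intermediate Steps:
$g = -1425$ ($g = -2 - 1423 = -1425$)
$g s{\left(4 \cdot 4 \right)} = - 1425 \cdot 4 \cdot 4 = \left(-1425\right) 16 = -22800$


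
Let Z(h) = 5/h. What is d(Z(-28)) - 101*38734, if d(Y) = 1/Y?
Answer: -19560698/5 ≈ -3.9121e+6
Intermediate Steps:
d(Z(-28)) - 101*38734 = 1/(5/(-28)) - 101*38734 = 1/(5*(-1/28)) - 1*3912134 = 1/(-5/28) - 3912134 = -28/5 - 3912134 = -19560698/5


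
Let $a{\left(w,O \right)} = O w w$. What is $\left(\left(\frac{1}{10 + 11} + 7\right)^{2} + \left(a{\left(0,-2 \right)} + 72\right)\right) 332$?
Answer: $\frac{17813792}{441} \approx 40394.0$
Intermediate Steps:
$a{\left(w,O \right)} = O w^{2}$
$\left(\left(\frac{1}{10 + 11} + 7\right)^{2} + \left(a{\left(0,-2 \right)} + 72\right)\right) 332 = \left(\left(\frac{1}{10 + 11} + 7\right)^{2} + \left(- 2 \cdot 0^{2} + 72\right)\right) 332 = \left(\left(\frac{1}{21} + 7\right)^{2} + \left(\left(-2\right) 0 + 72\right)\right) 332 = \left(\left(\frac{1}{21} + 7\right)^{2} + \left(0 + 72\right)\right) 332 = \left(\left(\frac{148}{21}\right)^{2} + 72\right) 332 = \left(\frac{21904}{441} + 72\right) 332 = \frac{53656}{441} \cdot 332 = \frac{17813792}{441}$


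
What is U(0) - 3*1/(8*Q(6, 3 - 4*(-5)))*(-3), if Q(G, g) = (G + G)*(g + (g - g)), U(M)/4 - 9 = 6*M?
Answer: 26499/736 ≈ 36.004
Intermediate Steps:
U(M) = 36 + 24*M (U(M) = 36 + 4*(6*M) = 36 + 24*M)
Q(G, g) = 2*G*g (Q(G, g) = (2*G)*(g + 0) = (2*G)*g = 2*G*g)
U(0) - 3*1/(8*Q(6, 3 - 4*(-5)))*(-3) = (36 + 24*0) - 3*1/(96*(3 - 4*(-5)))*(-3) = (36 + 0) - 3*1/(96*(3 + 20))*(-3) = 36 - 3/(8*(2*6*23))*(-3) = 36 - 3/(8*276)*(-3) = 36 - 3/2208*(-3) = 36 - 3*1/2208*(-3) = 36 - 1/736*(-3) = 36 + 3/736 = 26499/736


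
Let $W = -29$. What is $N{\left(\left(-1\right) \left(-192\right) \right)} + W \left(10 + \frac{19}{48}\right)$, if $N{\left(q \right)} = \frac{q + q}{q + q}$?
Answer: $- \frac{14423}{48} \approx -300.48$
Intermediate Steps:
$N{\left(q \right)} = 1$ ($N{\left(q \right)} = \frac{2 q}{2 q} = 2 q \frac{1}{2 q} = 1$)
$N{\left(\left(-1\right) \left(-192\right) \right)} + W \left(10 + \frac{19}{48}\right) = 1 - 29 \left(10 + \frac{19}{48}\right) = 1 - \frac{14471}{48} = - \frac{14423}{48}$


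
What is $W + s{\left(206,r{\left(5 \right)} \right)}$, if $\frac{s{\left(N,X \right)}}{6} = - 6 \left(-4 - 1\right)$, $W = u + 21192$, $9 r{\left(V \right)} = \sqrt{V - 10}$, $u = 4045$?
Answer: $25417$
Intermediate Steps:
$r{\left(V \right)} = \frac{\sqrt{-10 + V}}{9}$ ($r{\left(V \right)} = \frac{\sqrt{V - 10}}{9} = \frac{\sqrt{-10 + V}}{9}$)
$W = 25237$ ($W = 4045 + 21192 = 25237$)
$s{\left(N,X \right)} = 180$ ($s{\left(N,X \right)} = 6 \left(- 6 \left(-4 - 1\right)\right) = 6 \left(\left(-6\right) \left(-5\right)\right) = 6 \cdot 30 = 180$)
$W + s{\left(206,r{\left(5 \right)} \right)} = 25237 + 180 = 25417$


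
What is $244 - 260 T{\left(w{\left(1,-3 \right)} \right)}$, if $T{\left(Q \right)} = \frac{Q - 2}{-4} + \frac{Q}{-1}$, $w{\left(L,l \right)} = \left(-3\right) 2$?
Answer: $-1836$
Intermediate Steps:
$w{\left(L,l \right)} = -6$
$T{\left(Q \right)} = \frac{1}{2} - \frac{5 Q}{4}$ ($T{\left(Q \right)} = \left(Q - 2\right) \left(- \frac{1}{4}\right) + Q \left(-1\right) = \left(-2 + Q\right) \left(- \frac{1}{4}\right) - Q = \left(\frac{1}{2} - \frac{Q}{4}\right) - Q = \frac{1}{2} - \frac{5 Q}{4}$)
$244 - 260 T{\left(w{\left(1,-3 \right)} \right)} = 244 - 260 \left(\frac{1}{2} - - \frac{15}{2}\right) = 244 - 260 \left(\frac{1}{2} + \frac{15}{2}\right) = 244 - 2080 = -1836$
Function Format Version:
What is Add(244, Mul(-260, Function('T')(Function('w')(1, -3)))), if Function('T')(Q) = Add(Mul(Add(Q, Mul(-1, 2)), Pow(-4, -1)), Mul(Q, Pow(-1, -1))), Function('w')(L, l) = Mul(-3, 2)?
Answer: -1836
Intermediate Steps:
Function('w')(L, l) = -6
Function('T')(Q) = Add(Rational(1, 2), Mul(Rational(-5, 4), Q)) (Function('T')(Q) = Add(Mul(Add(Q, -2), Rational(-1, 4)), Mul(Q, -1)) = Add(Mul(Add(-2, Q), Rational(-1, 4)), Mul(-1, Q)) = Add(Add(Rational(1, 2), Mul(Rational(-1, 4), Q)), Mul(-1, Q)) = Add(Rational(1, 2), Mul(Rational(-5, 4), Q)))
Add(244, Mul(-260, Function('T')(Function('w')(1, -3)))) = Add(244, Mul(-260, Add(Rational(1, 2), Mul(Rational(-5, 4), -6)))) = Add(244, Mul(-260, Add(Rational(1, 2), Rational(15, 2)))) = Add(244, Mul(-260, 8)) = Add(244, -2080) = -1836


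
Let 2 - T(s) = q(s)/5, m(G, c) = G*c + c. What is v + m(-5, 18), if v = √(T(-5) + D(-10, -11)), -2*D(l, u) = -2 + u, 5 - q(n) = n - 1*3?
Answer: -72 + √590/10 ≈ -69.571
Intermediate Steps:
q(n) = 8 - n (q(n) = 5 - (n - 1*3) = 5 - (n - 3) = 5 - (-3 + n) = 5 + (3 - n) = 8 - n)
m(G, c) = c + G*c
D(l, u) = 1 - u/2 (D(l, u) = -(-2 + u)/2 = 1 - u/2)
T(s) = ⅖ + s/5 (T(s) = 2 - (8 - s)/5 = 2 - (8/5 - s/5) = 2 + (-8/5 + s/5) = ⅖ + s/5)
v = √590/10 (v = √((⅖ + (⅕)*(-5)) + (1 - ½*(-11))) = √((⅖ - 1) + (1 + 11/2)) = √(-⅗ + 13/2) = √(59/10) = √590/10 ≈ 2.4290)
v + m(-5, 18) = √590/10 + 18*(1 - 5) = √590/10 + 18*(-4) = √590/10 - 72 = -72 + √590/10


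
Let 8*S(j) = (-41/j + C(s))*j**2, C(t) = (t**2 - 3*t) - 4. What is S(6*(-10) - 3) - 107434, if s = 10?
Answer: -594935/8 ≈ -74367.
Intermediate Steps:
C(t) = -4 + t**2 - 3*t
S(j) = j**2*(66 - 41/j)/8 (S(j) = ((-41/j + (-4 + 10**2 - 3*10))*j**2)/8 = ((-41/j + (-4 + 100 - 30))*j**2)/8 = ((-41/j + 66)*j**2)/8 = ((66 - 41/j)*j**2)/8 = (j**2*(66 - 41/j))/8 = j**2*(66 - 41/j)/8)
S(6*(-10) - 3) - 107434 = (6*(-10) - 3)*(-41 + 66*(6*(-10) - 3))/8 - 107434 = (-60 - 3)*(-41 + 66*(-60 - 3))/8 - 107434 = (1/8)*(-63)*(-41 + 66*(-63)) - 107434 = (1/8)*(-63)*(-41 - 4158) - 107434 = (1/8)*(-63)*(-4199) - 107434 = 264537/8 - 107434 = -594935/8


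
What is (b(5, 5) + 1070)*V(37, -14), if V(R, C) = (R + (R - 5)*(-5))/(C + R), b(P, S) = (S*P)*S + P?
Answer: -147600/23 ≈ -6417.4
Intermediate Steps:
b(P, S) = P + P*S² (b(P, S) = (P*S)*S + P = P*S² + P = P + P*S²)
V(R, C) = (25 - 4*R)/(C + R) (V(R, C) = (R + (-5 + R)*(-5))/(C + R) = (R + (25 - 5*R))/(C + R) = (25 - 4*R)/(C + R))
(b(5, 5) + 1070)*V(37, -14) = (5*(1 + 5²) + 1070)*((25 - 4*37)/(-14 + 37)) = (5*(1 + 25) + 1070)*((25 - 148)/23) = (5*26 + 1070)*((1/23)*(-123)) = (130 + 1070)*(-123/23) = 1200*(-123/23) = -147600/23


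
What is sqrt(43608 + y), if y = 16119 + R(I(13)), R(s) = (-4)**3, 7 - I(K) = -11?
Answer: sqrt(59663) ≈ 244.26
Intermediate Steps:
I(K) = 18 (I(K) = 7 - 1*(-11) = 7 + 11 = 18)
R(s) = -64
y = 16055 (y = 16119 - 64 = 16055)
sqrt(43608 + y) = sqrt(43608 + 16055) = sqrt(59663)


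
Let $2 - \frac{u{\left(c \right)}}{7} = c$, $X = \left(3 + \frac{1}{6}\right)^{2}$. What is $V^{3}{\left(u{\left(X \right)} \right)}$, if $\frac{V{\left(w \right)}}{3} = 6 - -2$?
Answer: $13824$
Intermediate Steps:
$X = \frac{361}{36}$ ($X = \left(3 + \frac{1}{6}\right)^{2} = \left(\frac{19}{6}\right)^{2} = \frac{361}{36} \approx 10.028$)
$u{\left(c \right)} = 14 - 7 c$
$V{\left(w \right)} = 24$ ($V{\left(w \right)} = 3 \left(6 - -2\right) = 3 \left(6 + 2\right) = 3 \cdot 8 = 24$)
$V^{3}{\left(u{\left(X \right)} \right)} = 24^{3} = 13824$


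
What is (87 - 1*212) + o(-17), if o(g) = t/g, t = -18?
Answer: -2107/17 ≈ -123.94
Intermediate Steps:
o(g) = -18/g
(87 - 1*212) + o(-17) = (87 - 1*212) - 18/(-17) = (87 - 212) - 18*(-1/17) = -125 + 18/17 = -2107/17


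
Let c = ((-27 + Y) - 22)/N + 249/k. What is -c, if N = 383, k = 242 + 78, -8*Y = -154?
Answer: -85847/122560 ≈ -0.70045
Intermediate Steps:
Y = 77/4 (Y = -⅛*(-154) = 77/4 ≈ 19.250)
k = 320
c = 85847/122560 (c = ((-27 + 77/4) - 22)/383 + 249/320 = (-31/4 - 22)*(1/383) + 249*(1/320) = -119/4*1/383 + 249/320 = -119/1532 + 249/320 = 85847/122560 ≈ 0.70045)
-c = -1*85847/122560 = -85847/122560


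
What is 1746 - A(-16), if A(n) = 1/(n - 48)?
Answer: 111745/64 ≈ 1746.0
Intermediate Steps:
A(n) = 1/(-48 + n)
1746 - A(-16) = 1746 - 1/(-48 - 16) = 1746 - 1/(-64) = 1746 - 1*(-1/64) = 1746 + 1/64 = 111745/64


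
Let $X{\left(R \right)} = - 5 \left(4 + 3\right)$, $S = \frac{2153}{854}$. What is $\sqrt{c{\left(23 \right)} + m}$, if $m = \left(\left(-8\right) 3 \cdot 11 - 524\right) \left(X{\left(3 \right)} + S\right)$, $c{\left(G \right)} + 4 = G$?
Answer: $\frac{\sqrt{4669881657}}{427} \approx 160.04$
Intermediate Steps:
$S = \frac{2153}{854}$ ($S = 2153 \cdot \frac{1}{854} = \frac{2153}{854} \approx 2.5211$)
$X{\left(R \right)} = -35$ ($X{\left(R \right)} = \left(-5\right) 7 = -35$)
$c{\left(G \right)} = -4 + G$
$m = \frac{10928378}{427}$ ($m = \left(\left(-8\right) 3 \cdot 11 - 524\right) \left(-35 + \frac{2153}{854}\right) = \left(\left(-24\right) 11 - 524\right) \left(- \frac{27737}{854}\right) = \left(-264 - 524\right) \left(- \frac{27737}{854}\right) = \left(-788\right) \left(- \frac{27737}{854}\right) = \frac{10928378}{427} \approx 25593.0$)
$\sqrt{c{\left(23 \right)} + m} = \sqrt{\left(-4 + 23\right) + \frac{10928378}{427}} = \sqrt{19 + \frac{10928378}{427}} = \sqrt{\frac{10936491}{427}} = \frac{\sqrt{4669881657}}{427}$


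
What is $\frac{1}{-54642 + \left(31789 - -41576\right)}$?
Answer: $\frac{1}{18723} \approx 5.341 \cdot 10^{-5}$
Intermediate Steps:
$\frac{1}{-54642 + \left(31789 - -41576\right)} = \frac{1}{-54642 + \left(31789 + 41576\right)} = \frac{1}{-54642 + 73365} = \frac{1}{18723}$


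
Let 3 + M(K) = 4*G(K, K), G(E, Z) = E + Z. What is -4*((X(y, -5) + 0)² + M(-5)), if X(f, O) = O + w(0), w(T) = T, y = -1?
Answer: 72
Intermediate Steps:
X(f, O) = O (X(f, O) = O + 0 = O)
M(K) = -3 + 8*K (M(K) = -3 + 4*(K + K) = -3 + 4*(2*K) = -3 + 8*K)
-4*((X(y, -5) + 0)² + M(-5)) = -4*((-5 + 0)² + (-3 + 8*(-5))) = -4*((-5)² + (-3 - 40)) = -4*(25 - 43) = -4*(-18) = 72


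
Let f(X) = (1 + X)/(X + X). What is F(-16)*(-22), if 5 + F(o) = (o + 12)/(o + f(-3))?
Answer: 4906/47 ≈ 104.38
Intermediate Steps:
f(X) = (1 + X)/(2*X) (f(X) = (1 + X)/((2*X)) = (1 + X)*(1/(2*X)) = (1 + X)/(2*X))
F(o) = -5 + (12 + o)/(1/3 + o) (F(o) = -5 + (o + 12)/(o + (1/2)*(1 - 3)/(-3)) = -5 + (12 + o)/(o + (1/2)*(-1/3)*(-2)) = -5 + (12 + o)/(o + 1/3) = -5 + (12 + o)/(1/3 + o))
F(-16)*(-22) = ((31 - 12*(-16))/(1 + 3*(-16)))*(-22) = ((31 + 192)/(1 - 48))*(-22) = (223/(-47))*(-22) = -1/47*223*(-22) = -223/47*(-22) = 4906/47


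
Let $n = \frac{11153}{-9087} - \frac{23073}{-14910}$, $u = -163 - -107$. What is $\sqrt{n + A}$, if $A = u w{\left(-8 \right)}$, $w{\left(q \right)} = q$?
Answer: $\frac{\sqrt{914412323391460530}}{45162390} \approx 21.174$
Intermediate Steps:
$u = -56$ ($u = -163 + 107 = -56$)
$A = 448$ ($A = \left(-56\right) \left(-8\right) = 448$)
$n = \frac{14457707}{45162390}$ ($n = 11153 \left(- \frac{1}{9087}\right) - - \frac{7691}{4970} = - \frac{11153}{9087} + \frac{7691}{4970} = \frac{14457707}{45162390} \approx 0.32013$)
$\sqrt{n + A} = \sqrt{\frac{14457707}{45162390} + 448} = \sqrt{\frac{20247208427}{45162390}} = \frac{\sqrt{914412323391460530}}{45162390}$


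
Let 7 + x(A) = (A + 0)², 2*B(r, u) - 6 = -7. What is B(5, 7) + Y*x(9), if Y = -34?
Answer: -5033/2 ≈ -2516.5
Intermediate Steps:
B(r, u) = -½ (B(r, u) = 3 + (½)*(-7) = 3 - 7/2 = -½)
x(A) = -7 + A² (x(A) = -7 + (A + 0)² = -7 + A²)
B(5, 7) + Y*x(9) = -½ - 34*(-7 + 9²) = -½ - 34*(-7 + 81) = -½ - 34*74 = -½ - 2516 = -5033/2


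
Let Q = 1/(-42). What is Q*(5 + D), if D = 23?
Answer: -⅔ ≈ -0.66667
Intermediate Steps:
Q = -1/42 ≈ -0.023810
Q*(5 + D) = -(5 + 23)/42 = -1/42*28 = -⅔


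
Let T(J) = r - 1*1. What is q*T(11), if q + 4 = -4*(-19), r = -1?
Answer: -144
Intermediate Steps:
T(J) = -2 (T(J) = -1 - 1*1 = -1 - 1 = -2)
q = 72 (q = -4 - 4*(-19) = -4 + 76 = 72)
q*T(11) = 72*(-2) = -144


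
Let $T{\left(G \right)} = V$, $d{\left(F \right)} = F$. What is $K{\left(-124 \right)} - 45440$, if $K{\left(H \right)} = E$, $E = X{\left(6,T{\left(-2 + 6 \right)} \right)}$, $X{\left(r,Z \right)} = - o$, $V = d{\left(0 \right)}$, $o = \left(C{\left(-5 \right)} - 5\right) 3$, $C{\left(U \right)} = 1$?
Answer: $-45428$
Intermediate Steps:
$o = -12$ ($o = \left(1 - 5\right) 3 = \left(-4\right) 3 = -12$)
$V = 0$
$T{\left(G \right)} = 0$
$X{\left(r,Z \right)} = 12$ ($X{\left(r,Z \right)} = \left(-1\right) \left(-12\right) = 12$)
$E = 12$
$K{\left(H \right)} = 12$
$K{\left(-124 \right)} - 45440 = 12 - 45440 = -45428$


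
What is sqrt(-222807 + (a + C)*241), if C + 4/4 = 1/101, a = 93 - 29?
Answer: I*sqrt(2117948083)/101 ≈ 455.66*I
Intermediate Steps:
a = 64
C = -100/101 (C = -1 + 1/101 = -100/101 ≈ -0.99010)
sqrt(-222807 + (a + C)*241) = sqrt(-222807 + (64 - 100/101)*241) = sqrt(-222807 + (6364/101)*241) = sqrt(-222807 + 1533724/101) = sqrt(-20969783/101) = I*sqrt(2117948083)/101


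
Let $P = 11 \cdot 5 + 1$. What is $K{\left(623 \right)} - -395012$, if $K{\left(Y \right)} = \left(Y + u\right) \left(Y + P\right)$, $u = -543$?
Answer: $449332$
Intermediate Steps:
$P = 56$ ($P = 55 + 1 = 56$)
$K{\left(Y \right)} = \left(-543 + Y\right) \left(56 + Y\right)$ ($K{\left(Y \right)} = \left(Y - 543\right) \left(Y + 56\right) = \left(-543 + Y\right) \left(56 + Y\right)$)
$K{\left(623 \right)} - -395012 = \left(-30408 + 623^{2} - 303401\right) - -395012 = \left(-30408 + 388129 - 303401\right) + 395012 = 54320 + 395012 = 449332$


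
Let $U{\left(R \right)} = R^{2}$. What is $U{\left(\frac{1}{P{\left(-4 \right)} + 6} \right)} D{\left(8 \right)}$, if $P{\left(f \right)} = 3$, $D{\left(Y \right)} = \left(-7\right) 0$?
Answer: $0$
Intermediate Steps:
$D{\left(Y \right)} = 0$
$U{\left(\frac{1}{P{\left(-4 \right)} + 6} \right)} D{\left(8 \right)} = \left(\frac{1}{3 + 6}\right)^{2} \cdot 0 = \left(\frac{1}{9}\right)^{2} \cdot 0 = \frac{1}{81} \cdot 0 = 0$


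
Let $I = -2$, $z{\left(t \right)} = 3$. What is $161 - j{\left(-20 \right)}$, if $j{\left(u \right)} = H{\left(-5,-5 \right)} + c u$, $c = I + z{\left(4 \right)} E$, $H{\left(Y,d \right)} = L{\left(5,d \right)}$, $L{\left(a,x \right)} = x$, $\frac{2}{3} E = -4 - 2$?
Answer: $-414$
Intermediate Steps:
$E = -9$ ($E = \frac{3 \left(-4 - 2\right)}{2} = \frac{3}{2} \left(-6\right) = -9$)
$H{\left(Y,d \right)} = d$
$c = -29$ ($c = -2 + 3 \left(-9\right) = -2 - 27 = -29$)
$j{\left(u \right)} = -5 - 29 u$
$161 - j{\left(-20 \right)} = 161 - \left(-5 - -580\right) = 161 - \left(-5 + 580\right) = 161 - 575 = -414$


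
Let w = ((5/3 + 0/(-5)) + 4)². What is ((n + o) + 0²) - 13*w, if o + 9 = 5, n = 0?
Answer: -3793/9 ≈ -421.44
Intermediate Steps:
o = -4 (o = -9 + 5 = -4)
w = 289/9 (w = ((5*(⅓) + 0*(-⅕)) + 4)² = ((5/3 + 0) + 4)² = (5/3 + 4)² = (17/3)² = 289/9 ≈ 32.111)
((n + o) + 0²) - 13*w = ((0 - 4) + 0²) - 13*289/9 = (-4 + 0) - 3757/9 = -4 - 3757/9 = -3793/9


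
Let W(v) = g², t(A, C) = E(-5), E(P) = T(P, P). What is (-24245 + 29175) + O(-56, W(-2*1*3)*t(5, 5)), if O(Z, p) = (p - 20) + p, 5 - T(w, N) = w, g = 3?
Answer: 5090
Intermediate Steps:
T(w, N) = 5 - w
E(P) = 5 - P
t(A, C) = 10 (t(A, C) = 5 - 1*(-5) = 5 + 5 = 10)
W(v) = 9 (W(v) = 3² = 9)
O(Z, p) = -20 + 2*p (O(Z, p) = (-20 + p) + p = -20 + 2*p)
(-24245 + 29175) + O(-56, W(-2*1*3)*t(5, 5)) = (-24245 + 29175) + (-20 + 2*(9*10)) = 4930 + (-20 + 2*90) = 4930 + (-20 + 180) = 4930 + 160 = 5090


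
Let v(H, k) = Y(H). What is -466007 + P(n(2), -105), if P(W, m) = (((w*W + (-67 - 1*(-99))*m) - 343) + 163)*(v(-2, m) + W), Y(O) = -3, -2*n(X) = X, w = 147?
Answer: -451259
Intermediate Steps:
n(X) = -X/2
v(H, k) = -3
P(W, m) = (-3 + W)*(-180 + 32*m + 147*W) (P(W, m) = (((147*W + (-67 - 1*(-99))*m) - 343) + 163)*(-3 + W) = (((147*W + (-67 + 99)*m) - 343) + 163)*(-3 + W) = (((147*W + 32*m) - 343) + 163)*(-3 + W) = (((32*m + 147*W) - 343) + 163)*(-3 + W) = ((-343 + 32*m + 147*W) + 163)*(-3 + W) = (-180 + 32*m + 147*W)*(-3 + W) = (-3 + W)*(-180 + 32*m + 147*W))
-466007 + P(n(2), -105) = -466007 + (540 - (-621)*2/2 - 96*(-105) + 147*(-1/2*2)**2 + 32*(-1/2*2)*(-105)) = -466007 + (540 - 621*(-1) + 10080 + 147*(-1)**2 + 32*(-1)*(-105)) = -466007 + (540 + 621 + 10080 + 147*1 + 3360) = -466007 + (540 + 621 + 10080 + 147 + 3360) = -466007 + 14748 = -451259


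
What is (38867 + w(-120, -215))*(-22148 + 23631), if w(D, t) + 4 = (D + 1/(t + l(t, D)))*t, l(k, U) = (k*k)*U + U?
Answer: 106392592096712/1109467 ≈ 9.5895e+7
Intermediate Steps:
l(k, U) = U + U*k² (l(k, U) = k²*U + U = U*k² + U = U + U*k²)
w(D, t) = -4 + t*(D + 1/(t + D*(1 + t²))) (w(D, t) = -4 + (D + 1/(t + D*(1 + t²)))*t = -4 + t*(D + 1/(t + D*(1 + t²))))
(38867 + w(-120, -215))*(-22148 + 23631) = (38867 + (-4*(-120) - 3*(-215) - 215*(-120)² + (-120)²*(-215)³ - 3*(-120)*(-215)²)/(-120 - 215 - 120*(-215)²))*(-22148 + 23631) = (38867 + (480 + 645 - 215*14400 + 14400*(-9938375) - 3*(-120)*46225)/(-120 - 215 - 120*46225))*1483 = (38867 + (480 + 645 - 3096000 - 143112600000 + 16641000)/(-120 - 215 - 5547000))*1483 = (38867 - 143099053875/(-5547335))*1483 = (38867 - 1/5547335*(-143099053875))*1483 = (38867 + 28619810775/1109467)*1483 = (71741464664/1109467)*1483 = 106392592096712/1109467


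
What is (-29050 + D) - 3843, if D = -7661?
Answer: -40554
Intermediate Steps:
(-29050 + D) - 3843 = (-29050 - 7661) - 3843 = -36711 - 3843 = -40554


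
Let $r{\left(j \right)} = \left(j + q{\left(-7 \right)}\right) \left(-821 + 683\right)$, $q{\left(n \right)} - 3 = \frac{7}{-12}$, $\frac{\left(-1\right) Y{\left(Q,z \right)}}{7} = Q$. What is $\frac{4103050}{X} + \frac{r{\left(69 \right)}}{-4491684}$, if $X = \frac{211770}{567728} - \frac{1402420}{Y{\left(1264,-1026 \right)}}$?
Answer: $\frac{165315449441431179071}{6401185836385608} \approx 25826.0$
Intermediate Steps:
$Y{\left(Q,z \right)} = - 7 Q$
$q{\left(n \right)} = \frac{29}{12}$ ($q{\left(n \right)} = 3 + \frac{7}{-12} = 3 + 7 \left(- \frac{1}{12}\right) = 3 - \frac{7}{12} = \frac{29}{12}$)
$r{\left(j \right)} = - \frac{667}{2} - 138 j$ ($r{\left(j \right)} = \left(j + \frac{29}{12}\right) \left(-821 + 683\right) = \left(\frac{29}{12} + j\right) \left(-138\right) = - \frac{667}{2} - 138 j$)
$X = \frac{3562798405}{22425256}$ ($X = \frac{211770}{567728} - \frac{1402420}{\left(-7\right) 1264} = 211770 \cdot \frac{1}{567728} - \frac{1402420}{-8848} = \frac{105885}{283864} - - \frac{350605}{2212} = \frac{105885}{283864} + \frac{350605}{2212} = \frac{3562798405}{22425256} \approx 158.87$)
$\frac{4103050}{X} + \frac{r{\left(69 \right)}}{-4491684} = \frac{4103050}{\frac{3562798405}{22425256}} + \frac{- \frac{667}{2} - 9522}{-4491684} = 4103050 \cdot \frac{22425256}{3562798405} + \left(- \frac{667}{2} - 9522\right) \left(- \frac{1}{4491684}\right) = \frac{18402389326160}{712559681} - - \frac{19711}{8983368} = \frac{18402389326160}{712559681} + \frac{19711}{8983368} = \frac{165315449441431179071}{6401185836385608}$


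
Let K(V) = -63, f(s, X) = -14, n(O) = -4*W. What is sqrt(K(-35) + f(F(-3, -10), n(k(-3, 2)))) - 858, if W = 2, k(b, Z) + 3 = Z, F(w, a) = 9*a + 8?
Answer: -858 + I*sqrt(77) ≈ -858.0 + 8.775*I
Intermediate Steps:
F(w, a) = 8 + 9*a
k(b, Z) = -3 + Z
n(O) = -8 (n(O) = -4*2 = -8)
sqrt(K(-35) + f(F(-3, -10), n(k(-3, 2)))) - 858 = sqrt(-63 - 14) - 858 = sqrt(-77) - 858 = I*sqrt(77) - 858 = -858 + I*sqrt(77)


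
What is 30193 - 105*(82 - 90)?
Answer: 31033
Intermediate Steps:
30193 - 105*(82 - 90) = 30193 - 105*(-8) = 30193 - 1*(-840) = 30193 + 840 = 31033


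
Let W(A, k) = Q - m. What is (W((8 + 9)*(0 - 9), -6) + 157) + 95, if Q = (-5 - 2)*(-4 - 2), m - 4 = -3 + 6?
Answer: 287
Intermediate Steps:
m = 7 (m = 4 + (-3 + 6) = 4 + 3 = 7)
Q = 42 (Q = -7*(-6) = 42)
W(A, k) = 35 (W(A, k) = 42 - 1*7 = 42 - 7 = 35)
(W((8 + 9)*(0 - 9), -6) + 157) + 95 = (35 + 157) + 95 = 192 + 95 = 287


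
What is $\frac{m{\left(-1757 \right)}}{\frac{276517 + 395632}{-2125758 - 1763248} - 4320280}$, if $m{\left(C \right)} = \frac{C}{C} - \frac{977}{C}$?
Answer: $- \frac{10632542404}{29520403317797553} \approx -3.6018 \cdot 10^{-7}$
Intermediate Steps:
$m{\left(C \right)} = 1 - \frac{977}{C}$
$\frac{m{\left(-1757 \right)}}{\frac{276517 + 395632}{-2125758 - 1763248} - 4320280} = \frac{\frac{1}{-1757} \left(-977 - 1757\right)}{\frac{276517 + 395632}{-2125758 - 1763248} - 4320280} = \frac{\left(- \frac{1}{1757}\right) \left(-2734\right)}{\frac{672149}{-3889006} - 4320280} = \frac{2734}{1757 \left(672149 \left(- \frac{1}{3889006}\right) - 4320280\right)} = \frac{2734}{1757 \left(- \frac{672149}{3889006} - 4320280\right)} = \frac{2734}{1757 \left(- \frac{16801595513829}{3889006}\right)} = \frac{2734}{1757} \left(- \frac{3889006}{16801595513829}\right) = - \frac{10632542404}{29520403317797553}$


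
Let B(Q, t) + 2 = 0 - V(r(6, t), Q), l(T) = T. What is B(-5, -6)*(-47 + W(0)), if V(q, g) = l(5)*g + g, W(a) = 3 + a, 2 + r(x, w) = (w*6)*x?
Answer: -1232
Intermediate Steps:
r(x, w) = -2 + 6*w*x (r(x, w) = -2 + (w*6)*x = -2 + (6*w)*x = -2 + 6*w*x)
V(q, g) = 6*g (V(q, g) = 5*g + g = 6*g)
B(Q, t) = -2 - 6*Q (B(Q, t) = -2 + (0 - 6*Q) = -2 - 6*Q)
B(-5, -6)*(-47 + W(0)) = (-2 - 6*(-5))*(-47 + (3 + 0)) = (-2 + 30)*(-47 + 3) = 28*(-44) = -1232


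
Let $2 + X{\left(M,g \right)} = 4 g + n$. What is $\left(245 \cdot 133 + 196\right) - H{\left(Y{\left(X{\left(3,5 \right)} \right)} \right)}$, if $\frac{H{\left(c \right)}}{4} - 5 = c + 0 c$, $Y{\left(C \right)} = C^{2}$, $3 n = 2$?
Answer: $\frac{282305}{9} \approx 31367.0$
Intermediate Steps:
$n = \frac{2}{3}$ ($n = \frac{1}{3} \cdot 2 = \frac{2}{3} \approx 0.66667$)
$X{\left(M,g \right)} = - \frac{4}{3} + 4 g$ ($X{\left(M,g \right)} = -2 + \left(4 g + \frac{2}{3}\right) = -2 + \left(\frac{2}{3} + 4 g\right) = - \frac{4}{3} + 4 g$)
$H{\left(c \right)} = 20 + 4 c$ ($H{\left(c \right)} = 20 + 4 \left(c + 0 c\right) = 20 + 4 \left(c + 0\right) = 20 + 4 c$)
$\left(245 \cdot 133 + 196\right) - H{\left(Y{\left(X{\left(3,5 \right)} \right)} \right)} = \left(245 \cdot 133 + 196\right) - \left(20 + 4 \left(- \frac{4}{3} + 4 \cdot 5\right)^{2}\right) = \left(32585 + 196\right) - \left(20 + 4 \left(- \frac{4}{3} + 20\right)^{2}\right) = 32781 - \left(20 + 4 \left(\frac{56}{3}\right)^{2}\right) = 32781 - \left(20 + 4 \cdot \frac{3136}{9}\right) = 32781 - \left(20 + \frac{12544}{9}\right) = 32781 - \frac{12724}{9} = \frac{282305}{9}$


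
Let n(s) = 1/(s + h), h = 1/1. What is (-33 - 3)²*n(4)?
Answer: 1296/5 ≈ 259.20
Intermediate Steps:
h = 1
n(s) = 1/(1 + s) (n(s) = 1/(s + 1) = 1/(1 + s))
(-33 - 3)²*n(4) = (-33 - 3)²/(1 + 4) = (-36)²/5 = 1296*(⅕) = 1296/5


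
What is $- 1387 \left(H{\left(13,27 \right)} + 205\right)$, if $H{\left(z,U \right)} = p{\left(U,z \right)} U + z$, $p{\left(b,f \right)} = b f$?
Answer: $-13446965$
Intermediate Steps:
$H{\left(z,U \right)} = z + z U^{2}$ ($H{\left(z,U \right)} = U z U + z = z U^{2} + z = z + z U^{2}$)
$- 1387 \left(H{\left(13,27 \right)} + 205\right) = - 1387 \left(13 \left(1 + 27^{2}\right) + 205\right) = - 1387 \left(13 \left(1 + 729\right) + 205\right) = - 1387 \left(13 \cdot 730 + 205\right) = - 1387 \left(9490 + 205\right) = \left(-1387\right) 9695 = -13446965$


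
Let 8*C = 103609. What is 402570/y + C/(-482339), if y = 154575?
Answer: 1035276989/401656840 ≈ 2.5775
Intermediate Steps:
C = 103609/8 (C = (⅛)*103609 = 103609/8 ≈ 12951.)
402570/y + C/(-482339) = 402570/154575 + (103609/8)/(-482339) = 402570*(1/154575) + (103609/8)*(-1/482339) = 2982/1145 - 9419/350792 = 1035276989/401656840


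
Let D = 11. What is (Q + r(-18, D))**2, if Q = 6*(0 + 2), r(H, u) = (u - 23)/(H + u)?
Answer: 9216/49 ≈ 188.08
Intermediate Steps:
r(H, u) = (-23 + u)/(H + u)
Q = 12 (Q = 6*2 = 12)
(Q + r(-18, D))**2 = (12 + (-23 + 11)/(-18 + 11))**2 = (12 - 12/(-7))**2 = (12 - 1/7*(-12))**2 = (12 + 12/7)**2 = (96/7)**2 = 9216/49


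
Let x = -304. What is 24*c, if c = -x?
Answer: 7296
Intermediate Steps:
c = 304 (c = -1*(-304) = 304)
24*c = 24*304 = 7296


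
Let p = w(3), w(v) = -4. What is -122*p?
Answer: 488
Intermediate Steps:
p = -4
-122*p = -122*(-4) = 488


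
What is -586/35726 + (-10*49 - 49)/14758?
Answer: -13952251/263622154 ≈ -0.052925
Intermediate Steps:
-586/35726 + (-10*49 - 49)/14758 = -586*1/35726 + (-490 - 49)*(1/14758) = -293/17863 - 539*1/14758 = -293/17863 - 539/14758 = -13952251/263622154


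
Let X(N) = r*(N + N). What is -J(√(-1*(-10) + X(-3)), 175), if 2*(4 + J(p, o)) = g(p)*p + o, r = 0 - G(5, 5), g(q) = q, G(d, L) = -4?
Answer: -153/2 ≈ -76.500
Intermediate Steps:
r = 4 (r = 0 - 1*(-4) = 0 + 4 = 4)
X(N) = 8*N (X(N) = 4*(N + N) = 4*(2*N) = 8*N)
J(p, o) = -4 + o/2 + p²/2 (J(p, o) = -4 + (p*p + o)/2 = -4 + (p² + o)/2 = -4 + (o + p²)/2 = -4 + (o/2 + p²/2) = -4 + o/2 + p²/2)
-J(√(-1*(-10) + X(-3)), 175) = -(-4 + (½)*175 + (√(-1*(-10) + 8*(-3)))²/2) = -(-4 + 175/2 + (√(10 - 24))²/2) = -(-4 + 175/2 + (√(-14))²/2) = -(-4 + 175/2 + (I*√14)²/2) = -(-4 + 175/2 + (½)*(-14)) = -(-4 + 175/2 - 7) = -1*153/2 = -153/2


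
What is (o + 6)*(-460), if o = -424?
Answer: 192280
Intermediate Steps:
(o + 6)*(-460) = (-424 + 6)*(-460) = -418*(-460) = 192280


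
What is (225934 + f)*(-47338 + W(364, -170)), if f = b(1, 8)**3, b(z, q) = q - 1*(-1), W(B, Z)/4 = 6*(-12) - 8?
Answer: -10802305254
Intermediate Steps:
W(B, Z) = -320 (W(B, Z) = 4*(6*(-12) - 8) = 4*(-72 - 8) = 4*(-80) = -320)
b(z, q) = 1 + q (b(z, q) = q + 1 = 1 + q)
f = 729 (f = (1 + 8)**3 = 9**3 = 729)
(225934 + f)*(-47338 + W(364, -170)) = (225934 + 729)*(-47338 - 320) = 226663*(-47658) = -10802305254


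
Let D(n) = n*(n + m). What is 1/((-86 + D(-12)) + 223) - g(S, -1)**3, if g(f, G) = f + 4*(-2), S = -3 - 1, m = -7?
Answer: 630721/365 ≈ 1728.0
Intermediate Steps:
D(n) = n*(-7 + n) (D(n) = n*(n - 7) = n*(-7 + n))
S = -4
g(f, G) = -8 + f (g(f, G) = f - 8 = -8 + f)
1/((-86 + D(-12)) + 223) - g(S, -1)**3 = 1/((-86 - 12*(-7 - 12)) + 223) - (-8 - 4)**3 = 1/((-86 - 12*(-19)) + 223) - 1*(-12)**3 = 1/((-86 + 228) + 223) - 1*(-1728) = 1/(142 + 223) + 1728 = 1/365 + 1728 = 630721/365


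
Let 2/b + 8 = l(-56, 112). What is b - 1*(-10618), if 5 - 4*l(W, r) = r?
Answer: 1475894/139 ≈ 10618.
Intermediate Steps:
l(W, r) = 5/4 - r/4
b = -8/139 (b = 2/(-8 + (5/4 - ¼*112)) = 2/(-8 + (5/4 - 28)) = 2/(-8 - 107/4) = 2/(-139/4) = 2*(-4/139) = -8/139 ≈ -0.057554)
b - 1*(-10618) = -8/139 - 1*(-10618) = -8/139 + 10618 = 1475894/139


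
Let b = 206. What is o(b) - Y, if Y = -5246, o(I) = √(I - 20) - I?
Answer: 5040 + √186 ≈ 5053.6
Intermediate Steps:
o(I) = √(-20 + I) - I
o(b) - Y = (√(-20 + 206) - 1*206) - 1*(-5246) = (√186 - 206) + 5246 = (-206 + √186) + 5246 = 5040 + √186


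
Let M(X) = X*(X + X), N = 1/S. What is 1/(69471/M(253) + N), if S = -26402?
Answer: 844982809/458511331 ≈ 1.8429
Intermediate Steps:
N = -1/26402 (N = 1/(-26402) = -1/26402 ≈ -3.7876e-5)
M(X) = 2*X² (M(X) = X*(2*X) = 2*X²)
1/(69471/M(253) + N) = 1/(69471/((2*253²)) - 1/26402) = 1/(69471/((2*64009)) - 1/26402) = 1/(69471/128018 - 1/26402) = 1/(458511331/844982809) = 844982809/458511331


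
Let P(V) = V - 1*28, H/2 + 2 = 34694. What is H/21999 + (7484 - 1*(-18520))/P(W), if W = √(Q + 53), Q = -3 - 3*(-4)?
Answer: -2661273440/2647213 - 13002*√62/361 ≈ -1288.9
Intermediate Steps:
H = 69384 (H = -4 + 2*34694 = -4 + 69388 = 69384)
Q = 9 (Q = -3 + 12 = 9)
W = √62 (W = √(9 + 53) = √62 ≈ 7.8740)
P(V) = -28 + V (P(V) = V - 28 = -28 + V)
H/21999 + (7484 - 1*(-18520))/P(W) = 69384/21999 + (7484 - 1*(-18520))/(-28 + √62) = 69384*(1/21999) + (7484 + 18520)/(-28 + √62) = 23128/7333 + 26004/(-28 + √62)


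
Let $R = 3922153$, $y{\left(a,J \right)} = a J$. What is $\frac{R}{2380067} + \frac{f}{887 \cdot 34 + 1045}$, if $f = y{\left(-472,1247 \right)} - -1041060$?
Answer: $\frac{1199306135951}{74265230601} \approx 16.149$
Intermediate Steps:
$y{\left(a,J \right)} = J a$
$f = 452476$ ($f = 1247 \left(-472\right) - -1041060 = -588584 + 1041060 = 452476$)
$\frac{R}{2380067} + \frac{f}{887 \cdot 34 + 1045} = \frac{3922153}{2380067} + \frac{452476}{887 \cdot 34 + 1045} = 3922153 \cdot \frac{1}{2380067} + \frac{452476}{30158 + 1045} = \frac{3922153}{2380067} + \frac{452476}{31203} = \frac{1199306135951}{74265230601}$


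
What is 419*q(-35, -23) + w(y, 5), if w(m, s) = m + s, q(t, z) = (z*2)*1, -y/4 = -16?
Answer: -19205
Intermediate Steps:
y = 64 (y = -4*(-16) = 64)
q(t, z) = 2*z (q(t, z) = (2*z)*1 = 2*z)
419*q(-35, -23) + w(y, 5) = 419*(2*(-23)) + (64 + 5) = 419*(-46) + 69 = -19274 + 69 = -19205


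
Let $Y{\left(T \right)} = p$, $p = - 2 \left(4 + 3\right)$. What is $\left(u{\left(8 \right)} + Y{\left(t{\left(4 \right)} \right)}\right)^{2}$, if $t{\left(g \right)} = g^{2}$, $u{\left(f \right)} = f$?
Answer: $36$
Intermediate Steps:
$p = -14$ ($p = \left(-2\right) 7 = -14$)
$Y{\left(T \right)} = -14$
$\left(u{\left(8 \right)} + Y{\left(t{\left(4 \right)} \right)}\right)^{2} = \left(8 - 14\right)^{2} = \left(-6\right)^{2} = 36$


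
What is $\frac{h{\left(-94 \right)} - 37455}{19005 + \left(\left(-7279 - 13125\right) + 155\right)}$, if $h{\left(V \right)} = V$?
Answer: $\frac{37549}{1244} \approx 30.184$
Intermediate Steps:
$\frac{h{\left(-94 \right)} - 37455}{19005 + \left(\left(-7279 - 13125\right) + 155\right)} = \frac{-94 - 37455}{19005 + \left(\left(-7279 - 13125\right) + 155\right)} = - \frac{37549}{19005 + \left(-20404 + 155\right)} = - \frac{37549}{19005 - 20249} = - \frac{37549}{-1244} = \left(-37549\right) \left(- \frac{1}{1244}\right) = \frac{37549}{1244}$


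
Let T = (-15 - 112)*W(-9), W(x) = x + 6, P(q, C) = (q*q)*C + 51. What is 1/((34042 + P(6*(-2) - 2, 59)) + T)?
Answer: 1/46038 ≈ 2.1721e-5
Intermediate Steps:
P(q, C) = 51 + C*q² (P(q, C) = q²*C + 51 = C*q² + 51 = 51 + C*q²)
W(x) = 6 + x
T = 381 (T = (-15 - 112)*(6 - 9) = -127*(-3) = 381)
1/((34042 + P(6*(-2) - 2, 59)) + T) = 1/((34042 + (51 + 59*(6*(-2) - 2)²)) + 381) = 1/((34042 + (51 + 59*(-12 - 2)²)) + 381) = 1/((34042 + (51 + 59*(-14)²)) + 381) = 1/((34042 + (51 + 59*196)) + 381) = 1/((34042 + (51 + 11564)) + 381) = 1/((34042 + 11615) + 381) = 1/(45657 + 381) = 1/46038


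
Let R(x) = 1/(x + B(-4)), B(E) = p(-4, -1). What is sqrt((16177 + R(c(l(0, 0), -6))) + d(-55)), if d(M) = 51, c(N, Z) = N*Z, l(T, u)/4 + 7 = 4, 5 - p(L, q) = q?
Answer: sqrt(98731230)/78 ≈ 127.39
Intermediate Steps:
p(L, q) = 5 - q
B(E) = 6 (B(E) = 5 - 1*(-1) = 5 + 1 = 6)
l(T, u) = -12 (l(T, u) = -28 + 4*4 = -28 + 16 = -12)
R(x) = 1/(6 + x) (R(x) = 1/(x + 6) = 1/(6 + x))
sqrt((16177 + R(c(l(0, 0), -6))) + d(-55)) = sqrt((16177 + 1/(6 - 12*(-6))) + 51) = sqrt((16177 + 1/(6 + 72)) + 51) = sqrt((16177 + 1/78) + 51) = sqrt(1261807/78 + 51) = sqrt(1265785/78) = sqrt(98731230)/78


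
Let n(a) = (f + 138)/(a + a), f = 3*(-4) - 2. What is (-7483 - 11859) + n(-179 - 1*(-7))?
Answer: -1663443/86 ≈ -19342.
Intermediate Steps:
f = -14 (f = -12 - 2 = -14)
n(a) = 62/a (n(a) = (-14 + 138)/(a + a) = 124/((2*a)) = 124*(1/(2*a)) = 62/a)
(-7483 - 11859) + n(-179 - 1*(-7)) = (-7483 - 11859) + 62/(-179 - 1*(-7)) = -19342 + 62/(-179 + 7) = -19342 + 62/(-172) = -19342 + 62*(-1/172) = -19342 - 31/86 = -1663443/86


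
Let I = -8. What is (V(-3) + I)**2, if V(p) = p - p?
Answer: 64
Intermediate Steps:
V(p) = 0
(V(-3) + I)**2 = (0 - 8)**2 = (-8)**2 = 64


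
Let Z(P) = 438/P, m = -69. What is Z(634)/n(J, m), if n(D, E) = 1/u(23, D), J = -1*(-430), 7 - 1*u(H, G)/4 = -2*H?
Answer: 46428/317 ≈ 146.46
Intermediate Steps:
u(H, G) = 28 + 8*H (u(H, G) = 28 - (-8)*H = 28 + 8*H)
J = 430
n(D, E) = 1/212 (n(D, E) = 1/(28 + 8*23) = 1/(28 + 184) = 1/212)
Z(634)/n(J, m) = (438/634)/(1/212) = (438*(1/634))*212 = (219/317)*212 = 46428/317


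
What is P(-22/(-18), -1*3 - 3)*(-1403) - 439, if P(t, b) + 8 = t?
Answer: 81632/9 ≈ 9070.2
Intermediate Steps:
P(t, b) = -8 + t
P(-22/(-18), -1*3 - 3)*(-1403) - 439 = (-8 - 22/(-18))*(-1403) - 439 = (-8 - 22*(-1/18))*(-1403) - 439 = (-8 + 11/9)*(-1403) - 439 = -61/9*(-1403) - 439 = 85583/9 - 439 = 81632/9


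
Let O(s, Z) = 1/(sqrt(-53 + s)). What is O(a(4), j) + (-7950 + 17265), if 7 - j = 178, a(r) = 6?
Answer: 9315 - I*sqrt(47)/47 ≈ 9315.0 - 0.14586*I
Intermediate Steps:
j = -171 (j = 7 - 1*178 = 7 - 178 = -171)
O(s, Z) = 1/sqrt(-53 + s)
O(a(4), j) + (-7950 + 17265) = 1/sqrt(-53 + 6) + (-7950 + 17265) = 1/sqrt(-47) + 9315 = -I*sqrt(47)/47 + 9315 = 9315 - I*sqrt(47)/47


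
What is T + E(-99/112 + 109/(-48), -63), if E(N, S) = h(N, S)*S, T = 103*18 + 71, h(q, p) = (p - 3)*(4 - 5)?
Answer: -2233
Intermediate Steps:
h(q, p) = 3 - p (h(q, p) = (-3 + p)*(-1) = 3 - p)
T = 1925 (T = 1854 + 71 = 1925)
E(N, S) = S*(3 - S) (E(N, S) = (3 - S)*S = S*(3 - S))
T + E(-99/112 + 109/(-48), -63) = 1925 - 63*(3 - 1*(-63)) = 1925 - 63*(3 + 63) = 1925 - 63*66 = 1925 - 4158 = -2233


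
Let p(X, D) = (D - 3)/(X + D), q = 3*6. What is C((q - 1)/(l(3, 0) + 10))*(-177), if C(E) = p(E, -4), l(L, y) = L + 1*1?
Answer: -5782/13 ≈ -444.77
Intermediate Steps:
q = 18
l(L, y) = 1 + L (l(L, y) = L + 1 = 1 + L)
p(X, D) = (-3 + D)/(D + X)
C(E) = -7/(-4 + E) (C(E) = (-3 - 4)/(-4 + E) = -7/(-4 + E))
C((q - 1)/(l(3, 0) + 10))*(-177) = -7/(-4 + (18 - 1)/((1 + 3) + 10))*(-177) = -7/(-4 + 17/(4 + 10))*(-177) = -7/(-4 + 17/14)*(-177) = -7/(-39/14)*(-177) = -7*(-14/39)*(-177) = (98/39)*(-177) = -5782/13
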